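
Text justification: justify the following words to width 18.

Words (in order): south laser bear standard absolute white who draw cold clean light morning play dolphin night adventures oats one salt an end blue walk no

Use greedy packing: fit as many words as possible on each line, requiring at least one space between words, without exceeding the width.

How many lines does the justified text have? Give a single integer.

Line 1: ['south', 'laser', 'bear'] (min_width=16, slack=2)
Line 2: ['standard', 'absolute'] (min_width=17, slack=1)
Line 3: ['white', 'who', 'draw'] (min_width=14, slack=4)
Line 4: ['cold', 'clean', 'light'] (min_width=16, slack=2)
Line 5: ['morning', 'play'] (min_width=12, slack=6)
Line 6: ['dolphin', 'night'] (min_width=13, slack=5)
Line 7: ['adventures', 'oats'] (min_width=15, slack=3)
Line 8: ['one', 'salt', 'an', 'end'] (min_width=15, slack=3)
Line 9: ['blue', 'walk', 'no'] (min_width=12, slack=6)
Total lines: 9

Answer: 9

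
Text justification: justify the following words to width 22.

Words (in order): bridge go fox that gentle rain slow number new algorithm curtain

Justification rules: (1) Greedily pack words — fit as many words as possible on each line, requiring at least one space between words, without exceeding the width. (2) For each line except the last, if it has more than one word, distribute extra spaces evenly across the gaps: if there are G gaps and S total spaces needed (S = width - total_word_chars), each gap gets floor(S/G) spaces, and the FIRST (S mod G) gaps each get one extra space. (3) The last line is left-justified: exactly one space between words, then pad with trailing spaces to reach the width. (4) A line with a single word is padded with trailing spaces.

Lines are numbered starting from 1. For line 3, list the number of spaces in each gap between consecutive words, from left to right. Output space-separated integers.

Line 1: ['bridge', 'go', 'fox', 'that'] (min_width=18, slack=4)
Line 2: ['gentle', 'rain', 'slow'] (min_width=16, slack=6)
Line 3: ['number', 'new', 'algorithm'] (min_width=20, slack=2)
Line 4: ['curtain'] (min_width=7, slack=15)

Answer: 2 2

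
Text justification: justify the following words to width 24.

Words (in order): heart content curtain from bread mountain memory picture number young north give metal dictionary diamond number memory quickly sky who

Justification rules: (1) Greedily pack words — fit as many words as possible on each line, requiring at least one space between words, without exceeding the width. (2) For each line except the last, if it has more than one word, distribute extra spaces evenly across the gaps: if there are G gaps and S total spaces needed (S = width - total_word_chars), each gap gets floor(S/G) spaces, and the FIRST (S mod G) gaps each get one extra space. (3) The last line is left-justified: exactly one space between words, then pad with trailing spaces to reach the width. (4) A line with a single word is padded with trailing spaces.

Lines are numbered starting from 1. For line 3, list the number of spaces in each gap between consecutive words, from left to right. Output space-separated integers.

Line 1: ['heart', 'content', 'curtain'] (min_width=21, slack=3)
Line 2: ['from', 'bread', 'mountain'] (min_width=19, slack=5)
Line 3: ['memory', 'picture', 'number'] (min_width=21, slack=3)
Line 4: ['young', 'north', 'give', 'metal'] (min_width=22, slack=2)
Line 5: ['dictionary', 'diamond'] (min_width=18, slack=6)
Line 6: ['number', 'memory', 'quickly'] (min_width=21, slack=3)
Line 7: ['sky', 'who'] (min_width=7, slack=17)

Answer: 3 2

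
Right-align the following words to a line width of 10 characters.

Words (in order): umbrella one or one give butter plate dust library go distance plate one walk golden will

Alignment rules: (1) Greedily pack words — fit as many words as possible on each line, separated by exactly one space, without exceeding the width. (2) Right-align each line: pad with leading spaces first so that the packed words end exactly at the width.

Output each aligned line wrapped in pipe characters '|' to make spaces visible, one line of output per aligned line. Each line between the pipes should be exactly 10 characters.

Line 1: ['umbrella'] (min_width=8, slack=2)
Line 2: ['one', 'or', 'one'] (min_width=10, slack=0)
Line 3: ['give'] (min_width=4, slack=6)
Line 4: ['butter'] (min_width=6, slack=4)
Line 5: ['plate', 'dust'] (min_width=10, slack=0)
Line 6: ['library', 'go'] (min_width=10, slack=0)
Line 7: ['distance'] (min_width=8, slack=2)
Line 8: ['plate', 'one'] (min_width=9, slack=1)
Line 9: ['walk'] (min_width=4, slack=6)
Line 10: ['golden'] (min_width=6, slack=4)
Line 11: ['will'] (min_width=4, slack=6)

Answer: |  umbrella|
|one or one|
|      give|
|    butter|
|plate dust|
|library go|
|  distance|
| plate one|
|      walk|
|    golden|
|      will|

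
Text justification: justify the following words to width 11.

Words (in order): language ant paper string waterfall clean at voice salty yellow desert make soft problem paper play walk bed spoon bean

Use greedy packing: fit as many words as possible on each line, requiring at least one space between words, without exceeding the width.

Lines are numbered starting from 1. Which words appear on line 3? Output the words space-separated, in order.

Answer: string

Derivation:
Line 1: ['language'] (min_width=8, slack=3)
Line 2: ['ant', 'paper'] (min_width=9, slack=2)
Line 3: ['string'] (min_width=6, slack=5)
Line 4: ['waterfall'] (min_width=9, slack=2)
Line 5: ['clean', 'at'] (min_width=8, slack=3)
Line 6: ['voice', 'salty'] (min_width=11, slack=0)
Line 7: ['yellow'] (min_width=6, slack=5)
Line 8: ['desert', 'make'] (min_width=11, slack=0)
Line 9: ['soft'] (min_width=4, slack=7)
Line 10: ['problem'] (min_width=7, slack=4)
Line 11: ['paper', 'play'] (min_width=10, slack=1)
Line 12: ['walk', 'bed'] (min_width=8, slack=3)
Line 13: ['spoon', 'bean'] (min_width=10, slack=1)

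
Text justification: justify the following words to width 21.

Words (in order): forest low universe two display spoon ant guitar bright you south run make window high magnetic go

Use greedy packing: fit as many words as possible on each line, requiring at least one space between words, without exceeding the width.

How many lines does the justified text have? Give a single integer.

Answer: 5

Derivation:
Line 1: ['forest', 'low', 'universe'] (min_width=19, slack=2)
Line 2: ['two', 'display', 'spoon', 'ant'] (min_width=21, slack=0)
Line 3: ['guitar', 'bright', 'you'] (min_width=17, slack=4)
Line 4: ['south', 'run', 'make', 'window'] (min_width=21, slack=0)
Line 5: ['high', 'magnetic', 'go'] (min_width=16, slack=5)
Total lines: 5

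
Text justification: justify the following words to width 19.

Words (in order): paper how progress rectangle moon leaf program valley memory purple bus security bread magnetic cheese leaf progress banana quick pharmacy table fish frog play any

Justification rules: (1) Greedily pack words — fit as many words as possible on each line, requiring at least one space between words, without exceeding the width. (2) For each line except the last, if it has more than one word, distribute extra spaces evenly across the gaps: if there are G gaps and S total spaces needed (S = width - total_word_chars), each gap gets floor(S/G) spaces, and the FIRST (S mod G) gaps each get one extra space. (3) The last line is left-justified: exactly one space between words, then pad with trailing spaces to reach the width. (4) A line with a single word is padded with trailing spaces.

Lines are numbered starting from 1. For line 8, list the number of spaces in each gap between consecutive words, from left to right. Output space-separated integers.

Line 1: ['paper', 'how', 'progress'] (min_width=18, slack=1)
Line 2: ['rectangle', 'moon', 'leaf'] (min_width=19, slack=0)
Line 3: ['program', 'valley'] (min_width=14, slack=5)
Line 4: ['memory', 'purple', 'bus'] (min_width=17, slack=2)
Line 5: ['security', 'bread'] (min_width=14, slack=5)
Line 6: ['magnetic', 'cheese'] (min_width=15, slack=4)
Line 7: ['leaf', 'progress'] (min_width=13, slack=6)
Line 8: ['banana', 'quick'] (min_width=12, slack=7)
Line 9: ['pharmacy', 'table', 'fish'] (min_width=19, slack=0)
Line 10: ['frog', 'play', 'any'] (min_width=13, slack=6)

Answer: 8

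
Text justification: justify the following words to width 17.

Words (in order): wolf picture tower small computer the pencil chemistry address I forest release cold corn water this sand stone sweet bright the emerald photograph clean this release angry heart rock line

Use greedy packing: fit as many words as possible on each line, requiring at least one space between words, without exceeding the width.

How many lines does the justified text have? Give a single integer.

Answer: 14

Derivation:
Line 1: ['wolf', 'picture'] (min_width=12, slack=5)
Line 2: ['tower', 'small'] (min_width=11, slack=6)
Line 3: ['computer', 'the'] (min_width=12, slack=5)
Line 4: ['pencil', 'chemistry'] (min_width=16, slack=1)
Line 5: ['address', 'I', 'forest'] (min_width=16, slack=1)
Line 6: ['release', 'cold', 'corn'] (min_width=17, slack=0)
Line 7: ['water', 'this', 'sand'] (min_width=15, slack=2)
Line 8: ['stone', 'sweet'] (min_width=11, slack=6)
Line 9: ['bright', 'the'] (min_width=10, slack=7)
Line 10: ['emerald'] (min_width=7, slack=10)
Line 11: ['photograph', 'clean'] (min_width=16, slack=1)
Line 12: ['this', 'release'] (min_width=12, slack=5)
Line 13: ['angry', 'heart', 'rock'] (min_width=16, slack=1)
Line 14: ['line'] (min_width=4, slack=13)
Total lines: 14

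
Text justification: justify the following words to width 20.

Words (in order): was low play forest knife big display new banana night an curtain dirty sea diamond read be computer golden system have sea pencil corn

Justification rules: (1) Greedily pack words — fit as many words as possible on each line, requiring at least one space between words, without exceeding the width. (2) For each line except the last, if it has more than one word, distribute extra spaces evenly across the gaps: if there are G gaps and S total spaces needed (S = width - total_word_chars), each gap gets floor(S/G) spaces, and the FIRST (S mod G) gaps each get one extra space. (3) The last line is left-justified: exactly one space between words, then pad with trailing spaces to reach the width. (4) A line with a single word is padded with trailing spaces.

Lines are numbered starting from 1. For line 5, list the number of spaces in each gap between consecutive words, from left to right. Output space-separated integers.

Answer: 4 3

Derivation:
Line 1: ['was', 'low', 'play', 'forest'] (min_width=19, slack=1)
Line 2: ['knife', 'big', 'display'] (min_width=17, slack=3)
Line 3: ['new', 'banana', 'night', 'an'] (min_width=19, slack=1)
Line 4: ['curtain', 'dirty', 'sea'] (min_width=17, slack=3)
Line 5: ['diamond', 'read', 'be'] (min_width=15, slack=5)
Line 6: ['computer', 'golden'] (min_width=15, slack=5)
Line 7: ['system', 'have', 'sea'] (min_width=15, slack=5)
Line 8: ['pencil', 'corn'] (min_width=11, slack=9)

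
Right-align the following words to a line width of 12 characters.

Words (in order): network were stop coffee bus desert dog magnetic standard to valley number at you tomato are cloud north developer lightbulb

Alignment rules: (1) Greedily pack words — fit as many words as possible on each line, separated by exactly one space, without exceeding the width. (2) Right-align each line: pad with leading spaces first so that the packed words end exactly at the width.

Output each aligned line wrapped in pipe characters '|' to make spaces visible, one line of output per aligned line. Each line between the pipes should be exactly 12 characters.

Line 1: ['network', 'were'] (min_width=12, slack=0)
Line 2: ['stop', 'coffee'] (min_width=11, slack=1)
Line 3: ['bus', 'desert'] (min_width=10, slack=2)
Line 4: ['dog', 'magnetic'] (min_width=12, slack=0)
Line 5: ['standard', 'to'] (min_width=11, slack=1)
Line 6: ['valley'] (min_width=6, slack=6)
Line 7: ['number', 'at'] (min_width=9, slack=3)
Line 8: ['you', 'tomato'] (min_width=10, slack=2)
Line 9: ['are', 'cloud'] (min_width=9, slack=3)
Line 10: ['north'] (min_width=5, slack=7)
Line 11: ['developer'] (min_width=9, slack=3)
Line 12: ['lightbulb'] (min_width=9, slack=3)

Answer: |network were|
| stop coffee|
|  bus desert|
|dog magnetic|
| standard to|
|      valley|
|   number at|
|  you tomato|
|   are cloud|
|       north|
|   developer|
|   lightbulb|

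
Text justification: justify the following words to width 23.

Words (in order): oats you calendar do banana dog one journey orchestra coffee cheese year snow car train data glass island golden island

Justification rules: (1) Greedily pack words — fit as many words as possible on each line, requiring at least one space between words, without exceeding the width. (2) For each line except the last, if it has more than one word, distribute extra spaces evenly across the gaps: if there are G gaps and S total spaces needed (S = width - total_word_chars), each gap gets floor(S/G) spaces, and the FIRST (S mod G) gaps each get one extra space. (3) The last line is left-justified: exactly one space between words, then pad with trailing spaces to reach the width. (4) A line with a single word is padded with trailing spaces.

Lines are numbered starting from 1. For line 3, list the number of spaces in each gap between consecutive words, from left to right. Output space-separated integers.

Answer: 1 1

Derivation:
Line 1: ['oats', 'you', 'calendar', 'do'] (min_width=20, slack=3)
Line 2: ['banana', 'dog', 'one', 'journey'] (min_width=22, slack=1)
Line 3: ['orchestra', 'coffee', 'cheese'] (min_width=23, slack=0)
Line 4: ['year', 'snow', 'car', 'train'] (min_width=19, slack=4)
Line 5: ['data', 'glass', 'island'] (min_width=17, slack=6)
Line 6: ['golden', 'island'] (min_width=13, slack=10)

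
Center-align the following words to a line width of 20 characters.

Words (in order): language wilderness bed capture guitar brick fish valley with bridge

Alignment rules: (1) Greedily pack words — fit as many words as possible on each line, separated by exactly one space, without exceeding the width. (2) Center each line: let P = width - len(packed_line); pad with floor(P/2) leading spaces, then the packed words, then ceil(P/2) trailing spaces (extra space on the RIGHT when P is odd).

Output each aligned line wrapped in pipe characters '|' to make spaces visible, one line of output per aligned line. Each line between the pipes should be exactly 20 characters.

Line 1: ['language', 'wilderness'] (min_width=19, slack=1)
Line 2: ['bed', 'capture', 'guitar'] (min_width=18, slack=2)
Line 3: ['brick', 'fish', 'valley'] (min_width=17, slack=3)
Line 4: ['with', 'bridge'] (min_width=11, slack=9)

Answer: |language wilderness |
| bed capture guitar |
| brick fish valley  |
|    with bridge     |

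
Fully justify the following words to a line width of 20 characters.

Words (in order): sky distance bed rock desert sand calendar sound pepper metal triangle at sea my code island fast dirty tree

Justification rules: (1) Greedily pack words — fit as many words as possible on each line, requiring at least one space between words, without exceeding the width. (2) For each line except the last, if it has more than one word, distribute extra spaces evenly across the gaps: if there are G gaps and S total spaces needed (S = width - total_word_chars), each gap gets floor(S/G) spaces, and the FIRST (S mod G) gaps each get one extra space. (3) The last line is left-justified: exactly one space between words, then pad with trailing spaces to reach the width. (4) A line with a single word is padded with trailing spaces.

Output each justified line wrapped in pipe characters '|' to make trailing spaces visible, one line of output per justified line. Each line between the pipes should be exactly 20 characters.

Line 1: ['sky', 'distance', 'bed'] (min_width=16, slack=4)
Line 2: ['rock', 'desert', 'sand'] (min_width=16, slack=4)
Line 3: ['calendar', 'sound'] (min_width=14, slack=6)
Line 4: ['pepper', 'metal'] (min_width=12, slack=8)
Line 5: ['triangle', 'at', 'sea', 'my'] (min_width=18, slack=2)
Line 6: ['code', 'island', 'fast'] (min_width=16, slack=4)
Line 7: ['dirty', 'tree'] (min_width=10, slack=10)

Answer: |sky   distance   bed|
|rock   desert   sand|
|calendar       sound|
|pepper         metal|
|triangle  at  sea my|
|code   island   fast|
|dirty tree          |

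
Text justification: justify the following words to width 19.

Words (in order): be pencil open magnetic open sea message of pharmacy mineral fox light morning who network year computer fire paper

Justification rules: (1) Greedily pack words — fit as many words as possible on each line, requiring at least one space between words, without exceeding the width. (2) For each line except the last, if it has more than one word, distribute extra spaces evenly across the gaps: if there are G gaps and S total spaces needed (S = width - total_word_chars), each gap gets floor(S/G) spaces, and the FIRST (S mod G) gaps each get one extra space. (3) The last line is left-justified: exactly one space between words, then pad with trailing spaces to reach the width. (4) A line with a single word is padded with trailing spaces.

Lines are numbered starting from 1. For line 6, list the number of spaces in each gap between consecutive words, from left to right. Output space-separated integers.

Line 1: ['be', 'pencil', 'open'] (min_width=14, slack=5)
Line 2: ['magnetic', 'open', 'sea'] (min_width=17, slack=2)
Line 3: ['message', 'of', 'pharmacy'] (min_width=19, slack=0)
Line 4: ['mineral', 'fox', 'light'] (min_width=17, slack=2)
Line 5: ['morning', 'who', 'network'] (min_width=19, slack=0)
Line 6: ['year', 'computer', 'fire'] (min_width=18, slack=1)
Line 7: ['paper'] (min_width=5, slack=14)

Answer: 2 1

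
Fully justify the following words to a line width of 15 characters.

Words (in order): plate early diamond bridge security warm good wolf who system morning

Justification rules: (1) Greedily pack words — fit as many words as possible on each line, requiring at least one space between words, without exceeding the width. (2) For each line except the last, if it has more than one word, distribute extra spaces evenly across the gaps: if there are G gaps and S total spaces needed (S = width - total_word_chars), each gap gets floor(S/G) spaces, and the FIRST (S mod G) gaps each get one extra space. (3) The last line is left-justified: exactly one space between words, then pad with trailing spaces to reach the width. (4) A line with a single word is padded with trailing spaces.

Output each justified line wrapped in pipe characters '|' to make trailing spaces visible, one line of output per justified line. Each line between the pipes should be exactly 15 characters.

Answer: |plate     early|
|diamond  bridge|
|security   warm|
|good  wolf  who|
|system morning |

Derivation:
Line 1: ['plate', 'early'] (min_width=11, slack=4)
Line 2: ['diamond', 'bridge'] (min_width=14, slack=1)
Line 3: ['security', 'warm'] (min_width=13, slack=2)
Line 4: ['good', 'wolf', 'who'] (min_width=13, slack=2)
Line 5: ['system', 'morning'] (min_width=14, slack=1)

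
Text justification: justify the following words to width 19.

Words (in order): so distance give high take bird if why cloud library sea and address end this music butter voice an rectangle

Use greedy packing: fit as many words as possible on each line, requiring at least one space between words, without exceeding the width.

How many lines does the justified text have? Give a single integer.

Line 1: ['so', 'distance', 'give'] (min_width=16, slack=3)
Line 2: ['high', 'take', 'bird', 'if'] (min_width=17, slack=2)
Line 3: ['why', 'cloud', 'library'] (min_width=17, slack=2)
Line 4: ['sea', 'and', 'address', 'end'] (min_width=19, slack=0)
Line 5: ['this', 'music', 'butter'] (min_width=17, slack=2)
Line 6: ['voice', 'an', 'rectangle'] (min_width=18, slack=1)
Total lines: 6

Answer: 6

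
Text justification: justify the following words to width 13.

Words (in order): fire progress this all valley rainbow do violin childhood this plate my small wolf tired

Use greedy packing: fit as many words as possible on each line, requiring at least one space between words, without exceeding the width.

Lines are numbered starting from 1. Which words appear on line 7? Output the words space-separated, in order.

Answer: this plate my

Derivation:
Line 1: ['fire', 'progress'] (min_width=13, slack=0)
Line 2: ['this', 'all'] (min_width=8, slack=5)
Line 3: ['valley'] (min_width=6, slack=7)
Line 4: ['rainbow', 'do'] (min_width=10, slack=3)
Line 5: ['violin'] (min_width=6, slack=7)
Line 6: ['childhood'] (min_width=9, slack=4)
Line 7: ['this', 'plate', 'my'] (min_width=13, slack=0)
Line 8: ['small', 'wolf'] (min_width=10, slack=3)
Line 9: ['tired'] (min_width=5, slack=8)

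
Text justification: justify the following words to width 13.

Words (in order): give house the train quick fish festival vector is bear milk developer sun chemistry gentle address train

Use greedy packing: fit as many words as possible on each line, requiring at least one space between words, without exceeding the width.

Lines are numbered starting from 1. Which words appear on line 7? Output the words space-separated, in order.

Line 1: ['give', 'house'] (min_width=10, slack=3)
Line 2: ['the', 'train'] (min_width=9, slack=4)
Line 3: ['quick', 'fish'] (min_width=10, slack=3)
Line 4: ['festival'] (min_width=8, slack=5)
Line 5: ['vector', 'is'] (min_width=9, slack=4)
Line 6: ['bear', 'milk'] (min_width=9, slack=4)
Line 7: ['developer', 'sun'] (min_width=13, slack=0)
Line 8: ['chemistry'] (min_width=9, slack=4)
Line 9: ['gentle'] (min_width=6, slack=7)
Line 10: ['address', 'train'] (min_width=13, slack=0)

Answer: developer sun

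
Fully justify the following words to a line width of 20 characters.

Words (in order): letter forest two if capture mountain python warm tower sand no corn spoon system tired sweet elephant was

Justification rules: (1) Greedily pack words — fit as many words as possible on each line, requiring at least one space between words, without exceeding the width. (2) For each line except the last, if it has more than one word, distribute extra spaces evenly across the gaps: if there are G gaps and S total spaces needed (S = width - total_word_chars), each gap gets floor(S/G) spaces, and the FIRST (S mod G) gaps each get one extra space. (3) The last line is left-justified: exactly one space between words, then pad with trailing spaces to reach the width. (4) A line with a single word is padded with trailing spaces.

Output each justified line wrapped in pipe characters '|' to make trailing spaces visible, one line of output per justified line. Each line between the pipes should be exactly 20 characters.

Answer: |letter forest two if|
|capture     mountain|
|python   warm  tower|
|sand  no  corn spoon|
|system  tired  sweet|
|elephant was        |

Derivation:
Line 1: ['letter', 'forest', 'two', 'if'] (min_width=20, slack=0)
Line 2: ['capture', 'mountain'] (min_width=16, slack=4)
Line 3: ['python', 'warm', 'tower'] (min_width=17, slack=3)
Line 4: ['sand', 'no', 'corn', 'spoon'] (min_width=18, slack=2)
Line 5: ['system', 'tired', 'sweet'] (min_width=18, slack=2)
Line 6: ['elephant', 'was'] (min_width=12, slack=8)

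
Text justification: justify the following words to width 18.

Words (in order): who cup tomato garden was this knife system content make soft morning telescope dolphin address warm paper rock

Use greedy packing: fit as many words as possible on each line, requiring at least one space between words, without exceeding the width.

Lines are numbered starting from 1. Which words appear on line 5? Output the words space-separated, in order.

Line 1: ['who', 'cup', 'tomato'] (min_width=14, slack=4)
Line 2: ['garden', 'was', 'this'] (min_width=15, slack=3)
Line 3: ['knife', 'system'] (min_width=12, slack=6)
Line 4: ['content', 'make', 'soft'] (min_width=17, slack=1)
Line 5: ['morning', 'telescope'] (min_width=17, slack=1)
Line 6: ['dolphin', 'address'] (min_width=15, slack=3)
Line 7: ['warm', 'paper', 'rock'] (min_width=15, slack=3)

Answer: morning telescope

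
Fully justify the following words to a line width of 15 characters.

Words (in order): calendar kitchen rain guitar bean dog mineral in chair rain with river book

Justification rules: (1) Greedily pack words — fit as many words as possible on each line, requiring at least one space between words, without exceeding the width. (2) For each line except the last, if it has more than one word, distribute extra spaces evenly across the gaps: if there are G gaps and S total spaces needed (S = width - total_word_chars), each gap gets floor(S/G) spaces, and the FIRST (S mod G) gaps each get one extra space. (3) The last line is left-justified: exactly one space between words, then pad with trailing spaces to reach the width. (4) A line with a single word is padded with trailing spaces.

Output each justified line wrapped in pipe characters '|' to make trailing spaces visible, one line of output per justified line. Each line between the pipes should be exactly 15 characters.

Answer: |calendar       |
|kitchen    rain|
|guitar bean dog|
|mineral      in|
|chair rain with|
|river book     |

Derivation:
Line 1: ['calendar'] (min_width=8, slack=7)
Line 2: ['kitchen', 'rain'] (min_width=12, slack=3)
Line 3: ['guitar', 'bean', 'dog'] (min_width=15, slack=0)
Line 4: ['mineral', 'in'] (min_width=10, slack=5)
Line 5: ['chair', 'rain', 'with'] (min_width=15, slack=0)
Line 6: ['river', 'book'] (min_width=10, slack=5)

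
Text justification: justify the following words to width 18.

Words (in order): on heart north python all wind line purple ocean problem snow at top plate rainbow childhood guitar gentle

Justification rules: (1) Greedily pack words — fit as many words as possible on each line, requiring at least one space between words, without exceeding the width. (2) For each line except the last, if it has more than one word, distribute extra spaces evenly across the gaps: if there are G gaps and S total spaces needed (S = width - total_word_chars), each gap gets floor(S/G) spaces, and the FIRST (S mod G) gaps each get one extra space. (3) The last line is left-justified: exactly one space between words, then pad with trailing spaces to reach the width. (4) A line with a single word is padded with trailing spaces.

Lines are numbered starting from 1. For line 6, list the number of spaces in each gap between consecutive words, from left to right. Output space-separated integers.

Line 1: ['on', 'heart', 'north'] (min_width=14, slack=4)
Line 2: ['python', 'all', 'wind'] (min_width=15, slack=3)
Line 3: ['line', 'purple', 'ocean'] (min_width=17, slack=1)
Line 4: ['problem', 'snow', 'at'] (min_width=15, slack=3)
Line 5: ['top', 'plate', 'rainbow'] (min_width=17, slack=1)
Line 6: ['childhood', 'guitar'] (min_width=16, slack=2)
Line 7: ['gentle'] (min_width=6, slack=12)

Answer: 3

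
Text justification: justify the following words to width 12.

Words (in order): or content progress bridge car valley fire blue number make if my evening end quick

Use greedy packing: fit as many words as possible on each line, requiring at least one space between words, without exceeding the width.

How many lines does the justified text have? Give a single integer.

Answer: 8

Derivation:
Line 1: ['or', 'content'] (min_width=10, slack=2)
Line 2: ['progress'] (min_width=8, slack=4)
Line 3: ['bridge', 'car'] (min_width=10, slack=2)
Line 4: ['valley', 'fire'] (min_width=11, slack=1)
Line 5: ['blue', 'number'] (min_width=11, slack=1)
Line 6: ['make', 'if', 'my'] (min_width=10, slack=2)
Line 7: ['evening', 'end'] (min_width=11, slack=1)
Line 8: ['quick'] (min_width=5, slack=7)
Total lines: 8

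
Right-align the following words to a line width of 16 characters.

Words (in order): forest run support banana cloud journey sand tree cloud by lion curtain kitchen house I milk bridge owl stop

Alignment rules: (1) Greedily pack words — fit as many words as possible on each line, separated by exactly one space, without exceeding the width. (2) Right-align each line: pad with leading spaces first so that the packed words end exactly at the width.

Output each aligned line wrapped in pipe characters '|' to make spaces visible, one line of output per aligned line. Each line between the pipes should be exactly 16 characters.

Answer: |      forest run|
|  support banana|
|   cloud journey|
| sand tree cloud|
| by lion curtain|
| kitchen house I|
| milk bridge owl|
|            stop|

Derivation:
Line 1: ['forest', 'run'] (min_width=10, slack=6)
Line 2: ['support', 'banana'] (min_width=14, slack=2)
Line 3: ['cloud', 'journey'] (min_width=13, slack=3)
Line 4: ['sand', 'tree', 'cloud'] (min_width=15, slack=1)
Line 5: ['by', 'lion', 'curtain'] (min_width=15, slack=1)
Line 6: ['kitchen', 'house', 'I'] (min_width=15, slack=1)
Line 7: ['milk', 'bridge', 'owl'] (min_width=15, slack=1)
Line 8: ['stop'] (min_width=4, slack=12)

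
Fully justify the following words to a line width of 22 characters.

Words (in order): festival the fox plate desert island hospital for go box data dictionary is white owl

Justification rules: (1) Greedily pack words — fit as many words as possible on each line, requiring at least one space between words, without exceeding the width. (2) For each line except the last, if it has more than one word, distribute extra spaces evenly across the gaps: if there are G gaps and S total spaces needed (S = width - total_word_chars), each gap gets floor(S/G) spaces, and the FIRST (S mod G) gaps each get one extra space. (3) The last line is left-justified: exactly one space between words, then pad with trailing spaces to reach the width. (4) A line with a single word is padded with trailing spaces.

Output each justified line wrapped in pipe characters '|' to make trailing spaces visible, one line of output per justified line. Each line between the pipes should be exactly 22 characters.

Answer: |festival the fox plate|
|desert island hospital|
|for    go   box   data|
|dictionary   is  white|
|owl                   |

Derivation:
Line 1: ['festival', 'the', 'fox', 'plate'] (min_width=22, slack=0)
Line 2: ['desert', 'island', 'hospital'] (min_width=22, slack=0)
Line 3: ['for', 'go', 'box', 'data'] (min_width=15, slack=7)
Line 4: ['dictionary', 'is', 'white'] (min_width=19, slack=3)
Line 5: ['owl'] (min_width=3, slack=19)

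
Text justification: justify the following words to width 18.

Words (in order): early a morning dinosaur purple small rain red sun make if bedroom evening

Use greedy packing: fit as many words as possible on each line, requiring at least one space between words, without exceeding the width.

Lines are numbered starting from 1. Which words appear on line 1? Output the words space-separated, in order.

Line 1: ['early', 'a', 'morning'] (min_width=15, slack=3)
Line 2: ['dinosaur', 'purple'] (min_width=15, slack=3)
Line 3: ['small', 'rain', 'red', 'sun'] (min_width=18, slack=0)
Line 4: ['make', 'if', 'bedroom'] (min_width=15, slack=3)
Line 5: ['evening'] (min_width=7, slack=11)

Answer: early a morning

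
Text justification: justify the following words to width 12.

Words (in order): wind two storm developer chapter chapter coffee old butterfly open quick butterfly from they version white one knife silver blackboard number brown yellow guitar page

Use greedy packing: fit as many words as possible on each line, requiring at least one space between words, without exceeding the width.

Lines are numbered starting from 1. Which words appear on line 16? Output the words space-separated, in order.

Answer: yellow

Derivation:
Line 1: ['wind', 'two'] (min_width=8, slack=4)
Line 2: ['storm'] (min_width=5, slack=7)
Line 3: ['developer'] (min_width=9, slack=3)
Line 4: ['chapter'] (min_width=7, slack=5)
Line 5: ['chapter'] (min_width=7, slack=5)
Line 6: ['coffee', 'old'] (min_width=10, slack=2)
Line 7: ['butterfly'] (min_width=9, slack=3)
Line 8: ['open', 'quick'] (min_width=10, slack=2)
Line 9: ['butterfly'] (min_width=9, slack=3)
Line 10: ['from', 'they'] (min_width=9, slack=3)
Line 11: ['version'] (min_width=7, slack=5)
Line 12: ['white', 'one'] (min_width=9, slack=3)
Line 13: ['knife', 'silver'] (min_width=12, slack=0)
Line 14: ['blackboard'] (min_width=10, slack=2)
Line 15: ['number', 'brown'] (min_width=12, slack=0)
Line 16: ['yellow'] (min_width=6, slack=6)
Line 17: ['guitar', 'page'] (min_width=11, slack=1)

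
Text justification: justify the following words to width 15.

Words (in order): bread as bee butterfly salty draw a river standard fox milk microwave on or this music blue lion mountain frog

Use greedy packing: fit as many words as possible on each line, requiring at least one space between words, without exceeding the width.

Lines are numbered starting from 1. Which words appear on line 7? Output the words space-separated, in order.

Answer: music blue lion

Derivation:
Line 1: ['bread', 'as', 'bee'] (min_width=12, slack=3)
Line 2: ['butterfly', 'salty'] (min_width=15, slack=0)
Line 3: ['draw', 'a', 'river'] (min_width=12, slack=3)
Line 4: ['standard', 'fox'] (min_width=12, slack=3)
Line 5: ['milk', 'microwave'] (min_width=14, slack=1)
Line 6: ['on', 'or', 'this'] (min_width=10, slack=5)
Line 7: ['music', 'blue', 'lion'] (min_width=15, slack=0)
Line 8: ['mountain', 'frog'] (min_width=13, slack=2)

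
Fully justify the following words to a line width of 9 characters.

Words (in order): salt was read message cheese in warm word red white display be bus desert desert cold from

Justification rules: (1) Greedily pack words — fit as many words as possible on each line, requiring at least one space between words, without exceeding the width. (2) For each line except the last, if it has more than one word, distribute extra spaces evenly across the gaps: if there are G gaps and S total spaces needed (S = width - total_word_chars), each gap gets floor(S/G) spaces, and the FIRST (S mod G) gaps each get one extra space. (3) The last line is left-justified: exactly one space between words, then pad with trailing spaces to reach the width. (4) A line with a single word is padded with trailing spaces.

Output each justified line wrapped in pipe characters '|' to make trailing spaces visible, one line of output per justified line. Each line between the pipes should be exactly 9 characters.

Answer: |salt  was|
|read     |
|message  |
|cheese in|
|warm word|
|red white|
|display  |
|be    bus|
|desert   |
|desert   |
|cold from|

Derivation:
Line 1: ['salt', 'was'] (min_width=8, slack=1)
Line 2: ['read'] (min_width=4, slack=5)
Line 3: ['message'] (min_width=7, slack=2)
Line 4: ['cheese', 'in'] (min_width=9, slack=0)
Line 5: ['warm', 'word'] (min_width=9, slack=0)
Line 6: ['red', 'white'] (min_width=9, slack=0)
Line 7: ['display'] (min_width=7, slack=2)
Line 8: ['be', 'bus'] (min_width=6, slack=3)
Line 9: ['desert'] (min_width=6, slack=3)
Line 10: ['desert'] (min_width=6, slack=3)
Line 11: ['cold', 'from'] (min_width=9, slack=0)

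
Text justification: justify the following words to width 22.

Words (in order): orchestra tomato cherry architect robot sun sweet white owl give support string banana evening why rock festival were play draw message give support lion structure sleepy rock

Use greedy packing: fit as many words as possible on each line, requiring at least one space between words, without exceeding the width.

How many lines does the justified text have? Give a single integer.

Answer: 9

Derivation:
Line 1: ['orchestra', 'tomato'] (min_width=16, slack=6)
Line 2: ['cherry', 'architect', 'robot'] (min_width=22, slack=0)
Line 3: ['sun', 'sweet', 'white', 'owl'] (min_width=19, slack=3)
Line 4: ['give', 'support', 'string'] (min_width=19, slack=3)
Line 5: ['banana', 'evening', 'why'] (min_width=18, slack=4)
Line 6: ['rock', 'festival', 'were'] (min_width=18, slack=4)
Line 7: ['play', 'draw', 'message', 'give'] (min_width=22, slack=0)
Line 8: ['support', 'lion', 'structure'] (min_width=22, slack=0)
Line 9: ['sleepy', 'rock'] (min_width=11, slack=11)
Total lines: 9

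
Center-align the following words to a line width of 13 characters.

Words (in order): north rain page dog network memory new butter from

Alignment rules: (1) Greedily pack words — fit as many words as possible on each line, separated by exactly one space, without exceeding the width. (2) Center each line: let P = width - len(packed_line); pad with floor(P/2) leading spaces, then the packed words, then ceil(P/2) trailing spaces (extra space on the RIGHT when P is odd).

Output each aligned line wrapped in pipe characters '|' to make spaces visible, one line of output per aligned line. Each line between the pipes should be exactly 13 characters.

Answer: | north rain  |
|  page dog   |
|   network   |
| memory new  |
| butter from |

Derivation:
Line 1: ['north', 'rain'] (min_width=10, slack=3)
Line 2: ['page', 'dog'] (min_width=8, slack=5)
Line 3: ['network'] (min_width=7, slack=6)
Line 4: ['memory', 'new'] (min_width=10, slack=3)
Line 5: ['butter', 'from'] (min_width=11, slack=2)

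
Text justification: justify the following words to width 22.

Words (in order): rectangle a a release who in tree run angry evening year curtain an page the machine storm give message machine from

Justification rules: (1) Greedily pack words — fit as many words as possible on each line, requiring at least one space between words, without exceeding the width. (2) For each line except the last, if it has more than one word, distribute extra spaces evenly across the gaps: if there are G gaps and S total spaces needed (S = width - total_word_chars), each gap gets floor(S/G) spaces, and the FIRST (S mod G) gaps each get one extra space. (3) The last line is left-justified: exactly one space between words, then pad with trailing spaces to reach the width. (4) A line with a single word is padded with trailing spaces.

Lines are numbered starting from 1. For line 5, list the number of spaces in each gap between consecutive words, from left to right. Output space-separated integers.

Answer: 3 3

Derivation:
Line 1: ['rectangle', 'a', 'a', 'release'] (min_width=21, slack=1)
Line 2: ['who', 'in', 'tree', 'run', 'angry'] (min_width=21, slack=1)
Line 3: ['evening', 'year', 'curtain'] (min_width=20, slack=2)
Line 4: ['an', 'page', 'the', 'machine'] (min_width=19, slack=3)
Line 5: ['storm', 'give', 'message'] (min_width=18, slack=4)
Line 6: ['machine', 'from'] (min_width=12, slack=10)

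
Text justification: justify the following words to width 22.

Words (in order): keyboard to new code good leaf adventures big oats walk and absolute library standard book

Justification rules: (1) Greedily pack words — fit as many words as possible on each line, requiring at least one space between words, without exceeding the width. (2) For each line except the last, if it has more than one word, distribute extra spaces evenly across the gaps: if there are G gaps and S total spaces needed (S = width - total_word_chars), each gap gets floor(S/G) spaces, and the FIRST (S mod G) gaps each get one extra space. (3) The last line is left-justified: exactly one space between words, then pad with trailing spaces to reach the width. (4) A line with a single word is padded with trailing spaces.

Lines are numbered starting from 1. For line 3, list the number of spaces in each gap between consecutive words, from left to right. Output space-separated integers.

Line 1: ['keyboard', 'to', 'new', 'code'] (min_width=20, slack=2)
Line 2: ['good', 'leaf', 'adventures'] (min_width=20, slack=2)
Line 3: ['big', 'oats', 'walk', 'and'] (min_width=17, slack=5)
Line 4: ['absolute', 'library'] (min_width=16, slack=6)
Line 5: ['standard', 'book'] (min_width=13, slack=9)

Answer: 3 3 2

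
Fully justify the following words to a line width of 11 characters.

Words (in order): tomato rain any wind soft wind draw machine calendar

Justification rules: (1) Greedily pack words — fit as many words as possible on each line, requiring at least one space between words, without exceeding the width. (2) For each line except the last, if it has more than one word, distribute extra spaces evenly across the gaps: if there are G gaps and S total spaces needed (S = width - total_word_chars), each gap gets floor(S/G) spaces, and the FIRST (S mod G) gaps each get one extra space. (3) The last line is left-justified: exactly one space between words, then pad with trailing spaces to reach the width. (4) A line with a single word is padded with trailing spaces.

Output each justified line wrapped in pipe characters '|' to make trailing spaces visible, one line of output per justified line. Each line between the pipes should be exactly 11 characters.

Answer: |tomato rain|
|any    wind|
|soft   wind|
|draw       |
|machine    |
|calendar   |

Derivation:
Line 1: ['tomato', 'rain'] (min_width=11, slack=0)
Line 2: ['any', 'wind'] (min_width=8, slack=3)
Line 3: ['soft', 'wind'] (min_width=9, slack=2)
Line 4: ['draw'] (min_width=4, slack=7)
Line 5: ['machine'] (min_width=7, slack=4)
Line 6: ['calendar'] (min_width=8, slack=3)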